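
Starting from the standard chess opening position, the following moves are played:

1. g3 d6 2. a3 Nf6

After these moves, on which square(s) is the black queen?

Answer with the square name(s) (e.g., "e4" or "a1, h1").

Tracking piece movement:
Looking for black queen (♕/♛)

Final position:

  a b c d e f g h
  ─────────────────
8│♜ ♞ ♝ ♛ ♚ ♝ · ♜│8
7│♟ ♟ ♟ · ♟ ♟ ♟ ♟│7
6│· · · ♟ · ♞ · ·│6
5│· · · · · · · ·│5
4│· · · · · · · ·│4
3│♙ · · · · · ♙ ·│3
2│· ♙ ♙ ♙ ♙ ♙ · ♙│2
1│♖ ♘ ♗ ♕ ♔ ♗ ♘ ♖│1
  ─────────────────
  a b c d e f g h


d8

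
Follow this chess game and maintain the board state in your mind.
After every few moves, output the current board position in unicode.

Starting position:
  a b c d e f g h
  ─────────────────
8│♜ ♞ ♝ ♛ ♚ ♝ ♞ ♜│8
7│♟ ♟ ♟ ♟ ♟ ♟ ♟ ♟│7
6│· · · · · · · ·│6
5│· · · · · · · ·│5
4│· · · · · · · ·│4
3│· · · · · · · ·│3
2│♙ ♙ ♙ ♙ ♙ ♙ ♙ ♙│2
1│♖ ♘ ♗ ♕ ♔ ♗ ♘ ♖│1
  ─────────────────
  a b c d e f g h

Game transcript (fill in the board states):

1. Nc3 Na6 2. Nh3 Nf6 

  a b c d e f g h
  ─────────────────
8│♜ · ♝ ♛ ♚ ♝ · ♜│8
7│♟ ♟ ♟ ♟ ♟ ♟ ♟ ♟│7
6│♞ · · · · ♞ · ·│6
5│· · · · · · · ·│5
4│· · · · · · · ·│4
3│· · ♘ · · · · ♘│3
2│♙ ♙ ♙ ♙ ♙ ♙ ♙ ♙│2
1│♖ · ♗ ♕ ♔ ♗ · ♖│1
  ─────────────────
  a b c d e f g h

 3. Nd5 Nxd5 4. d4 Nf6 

  a b c d e f g h
  ─────────────────
8│♜ · ♝ ♛ ♚ ♝ · ♜│8
7│♟ ♟ ♟ ♟ ♟ ♟ ♟ ♟│7
6│♞ · · · · ♞ · ·│6
5│· · · · · · · ·│5
4│· · · ♙ · · · ·│4
3│· · · · · · · ♘│3
2│♙ ♙ ♙ · ♙ ♙ ♙ ♙│2
1│♖ · ♗ ♕ ♔ ♗ · ♖│1
  ─────────────────
  a b c d e f g h

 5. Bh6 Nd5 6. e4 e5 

  a b c d e f g h
  ─────────────────
8│♜ · ♝ ♛ ♚ ♝ · ♜│8
7│♟ ♟ ♟ ♟ · ♟ ♟ ♟│7
6│♞ · · · · · · ♗│6
5│· · · ♞ ♟ · · ·│5
4│· · · ♙ ♙ · · ·│4
3│· · · · · · · ♘│3
2│♙ ♙ ♙ · · ♙ ♙ ♙│2
1│♖ · · ♕ ♔ ♗ · ♖│1
  ─────────────────
  a b c d e f g h



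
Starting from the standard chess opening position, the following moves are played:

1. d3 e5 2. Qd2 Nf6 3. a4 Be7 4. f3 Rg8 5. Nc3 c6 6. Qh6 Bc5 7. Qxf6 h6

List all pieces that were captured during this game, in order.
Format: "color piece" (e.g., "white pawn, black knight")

Tracking captures:
  Qxf6: captured black knight

black knight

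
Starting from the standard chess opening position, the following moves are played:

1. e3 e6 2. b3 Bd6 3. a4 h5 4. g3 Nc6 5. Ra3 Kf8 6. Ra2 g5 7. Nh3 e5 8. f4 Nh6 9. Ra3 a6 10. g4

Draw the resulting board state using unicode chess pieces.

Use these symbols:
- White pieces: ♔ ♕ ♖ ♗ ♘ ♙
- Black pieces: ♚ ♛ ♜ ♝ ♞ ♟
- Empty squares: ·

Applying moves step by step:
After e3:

♜ ♞ ♝ ♛ ♚ ♝ ♞ ♜
♟ ♟ ♟ ♟ ♟ ♟ ♟ ♟
· · · · · · · ·
· · · · · · · ·
· · · · · · · ·
· · · · ♙ · · ·
♙ ♙ ♙ ♙ · ♙ ♙ ♙
♖ ♘ ♗ ♕ ♔ ♗ ♘ ♖


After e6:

♜ ♞ ♝ ♛ ♚ ♝ ♞ ♜
♟ ♟ ♟ ♟ · ♟ ♟ ♟
· · · · ♟ · · ·
· · · · · · · ·
· · · · · · · ·
· · · · ♙ · · ·
♙ ♙ ♙ ♙ · ♙ ♙ ♙
♖ ♘ ♗ ♕ ♔ ♗ ♘ ♖


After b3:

♜ ♞ ♝ ♛ ♚ ♝ ♞ ♜
♟ ♟ ♟ ♟ · ♟ ♟ ♟
· · · · ♟ · · ·
· · · · · · · ·
· · · · · · · ·
· ♙ · · ♙ · · ·
♙ · ♙ ♙ · ♙ ♙ ♙
♖ ♘ ♗ ♕ ♔ ♗ ♘ ♖


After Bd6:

♜ ♞ ♝ ♛ ♚ · ♞ ♜
♟ ♟ ♟ ♟ · ♟ ♟ ♟
· · · ♝ ♟ · · ·
· · · · · · · ·
· · · · · · · ·
· ♙ · · ♙ · · ·
♙ · ♙ ♙ · ♙ ♙ ♙
♖ ♘ ♗ ♕ ♔ ♗ ♘ ♖


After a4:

♜ ♞ ♝ ♛ ♚ · ♞ ♜
♟ ♟ ♟ ♟ · ♟ ♟ ♟
· · · ♝ ♟ · · ·
· · · · · · · ·
♙ · · · · · · ·
· ♙ · · ♙ · · ·
· · ♙ ♙ · ♙ ♙ ♙
♖ ♘ ♗ ♕ ♔ ♗ ♘ ♖


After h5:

♜ ♞ ♝ ♛ ♚ · ♞ ♜
♟ ♟ ♟ ♟ · ♟ ♟ ·
· · · ♝ ♟ · · ·
· · · · · · · ♟
♙ · · · · · · ·
· ♙ · · ♙ · · ·
· · ♙ ♙ · ♙ ♙ ♙
♖ ♘ ♗ ♕ ♔ ♗ ♘ ♖


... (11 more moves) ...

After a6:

♜ · ♝ ♛ · ♚ · ♜
· ♟ ♟ ♟ · ♟ · ·
♟ · ♞ ♝ · · · ♞
· · · · ♟ · ♟ ♟
♙ · · · · ♙ · ·
♖ ♙ · · ♙ · ♙ ♘
· · ♙ ♙ · · · ♙
· ♘ ♗ ♕ ♔ ♗ · ♖


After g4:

♜ · ♝ ♛ · ♚ · ♜
· ♟ ♟ ♟ · ♟ · ·
♟ · ♞ ♝ · · · ♞
· · · · ♟ · ♟ ♟
♙ · · · · ♙ ♙ ·
♖ ♙ · · ♙ · · ♘
· · ♙ ♙ · · · ♙
· ♘ ♗ ♕ ♔ ♗ · ♖



  a b c d e f g h
  ─────────────────
8│♜ · ♝ ♛ · ♚ · ♜│8
7│· ♟ ♟ ♟ · ♟ · ·│7
6│♟ · ♞ ♝ · · · ♞│6
5│· · · · ♟ · ♟ ♟│5
4│♙ · · · · ♙ ♙ ·│4
3│♖ ♙ · · ♙ · · ♘│3
2│· · ♙ ♙ · · · ♙│2
1│· ♘ ♗ ♕ ♔ ♗ · ♖│1
  ─────────────────
  a b c d e f g h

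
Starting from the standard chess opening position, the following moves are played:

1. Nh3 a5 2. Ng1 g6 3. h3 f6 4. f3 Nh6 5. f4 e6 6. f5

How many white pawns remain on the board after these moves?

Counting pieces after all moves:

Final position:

  a b c d e f g h
  ─────────────────
8│♜ ♞ ♝ ♛ ♚ ♝ · ♜│8
7│· ♟ ♟ ♟ · · · ♟│7
6│· · · · ♟ ♟ ♟ ♞│6
5│♟ · · · · ♙ · ·│5
4│· · · · · · · ·│4
3│· · · · · · · ♙│3
2│♙ ♙ ♙ ♙ ♙ · ♙ ·│2
1│♖ ♘ ♗ ♕ ♔ ♗ ♘ ♖│1
  ─────────────────
  a b c d e f g h


8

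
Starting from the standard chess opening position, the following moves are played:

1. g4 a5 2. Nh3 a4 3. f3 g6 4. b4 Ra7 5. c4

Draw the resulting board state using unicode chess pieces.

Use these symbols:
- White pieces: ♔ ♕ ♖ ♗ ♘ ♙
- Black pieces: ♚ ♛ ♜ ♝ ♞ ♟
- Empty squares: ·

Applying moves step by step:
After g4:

♜ ♞ ♝ ♛ ♚ ♝ ♞ ♜
♟ ♟ ♟ ♟ ♟ ♟ ♟ ♟
· · · · · · · ·
· · · · · · · ·
· · · · · · ♙ ·
· · · · · · · ·
♙ ♙ ♙ ♙ ♙ ♙ · ♙
♖ ♘ ♗ ♕ ♔ ♗ ♘ ♖


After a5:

♜ ♞ ♝ ♛ ♚ ♝ ♞ ♜
· ♟ ♟ ♟ ♟ ♟ ♟ ♟
· · · · · · · ·
♟ · · · · · · ·
· · · · · · ♙ ·
· · · · · · · ·
♙ ♙ ♙ ♙ ♙ ♙ · ♙
♖ ♘ ♗ ♕ ♔ ♗ ♘ ♖


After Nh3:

♜ ♞ ♝ ♛ ♚ ♝ ♞ ♜
· ♟ ♟ ♟ ♟ ♟ ♟ ♟
· · · · · · · ·
♟ · · · · · · ·
· · · · · · ♙ ·
· · · · · · · ♘
♙ ♙ ♙ ♙ ♙ ♙ · ♙
♖ ♘ ♗ ♕ ♔ ♗ · ♖


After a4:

♜ ♞ ♝ ♛ ♚ ♝ ♞ ♜
· ♟ ♟ ♟ ♟ ♟ ♟ ♟
· · · · · · · ·
· · · · · · · ·
♟ · · · · · ♙ ·
· · · · · · · ♘
♙ ♙ ♙ ♙ ♙ ♙ · ♙
♖ ♘ ♗ ♕ ♔ ♗ · ♖


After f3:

♜ ♞ ♝ ♛ ♚ ♝ ♞ ♜
· ♟ ♟ ♟ ♟ ♟ ♟ ♟
· · · · · · · ·
· · · · · · · ·
♟ · · · · · ♙ ·
· · · · · ♙ · ♘
♙ ♙ ♙ ♙ ♙ · · ♙
♖ ♘ ♗ ♕ ♔ ♗ · ♖


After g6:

♜ ♞ ♝ ♛ ♚ ♝ ♞ ♜
· ♟ ♟ ♟ ♟ ♟ · ♟
· · · · · · ♟ ·
· · · · · · · ·
♟ · · · · · ♙ ·
· · · · · ♙ · ♘
♙ ♙ ♙ ♙ ♙ · · ♙
♖ ♘ ♗ ♕ ♔ ♗ · ♖


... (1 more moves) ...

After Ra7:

· ♞ ♝ ♛ ♚ ♝ ♞ ♜
♜ ♟ ♟ ♟ ♟ ♟ · ♟
· · · · · · ♟ ·
· · · · · · · ·
♟ ♙ · · · · ♙ ·
· · · · · ♙ · ♘
♙ · ♙ ♙ ♙ · · ♙
♖ ♘ ♗ ♕ ♔ ♗ · ♖


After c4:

· ♞ ♝ ♛ ♚ ♝ ♞ ♜
♜ ♟ ♟ ♟ ♟ ♟ · ♟
· · · · · · ♟ ·
· · · · · · · ·
♟ ♙ ♙ · · · ♙ ·
· · · · · ♙ · ♘
♙ · · ♙ ♙ · · ♙
♖ ♘ ♗ ♕ ♔ ♗ · ♖



  a b c d e f g h
  ─────────────────
8│· ♞ ♝ ♛ ♚ ♝ ♞ ♜│8
7│♜ ♟ ♟ ♟ ♟ ♟ · ♟│7
6│· · · · · · ♟ ·│6
5│· · · · · · · ·│5
4│♟ ♙ ♙ · · · ♙ ·│4
3│· · · · · ♙ · ♘│3
2│♙ · · ♙ ♙ · · ♙│2
1│♖ ♘ ♗ ♕ ♔ ♗ · ♖│1
  ─────────────────
  a b c d e f g h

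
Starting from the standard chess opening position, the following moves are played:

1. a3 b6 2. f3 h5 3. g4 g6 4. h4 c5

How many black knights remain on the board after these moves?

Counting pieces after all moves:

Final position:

  a b c d e f g h
  ─────────────────
8│♜ ♞ ♝ ♛ ♚ ♝ ♞ ♜│8
7│♟ · · ♟ ♟ ♟ · ·│7
6│· ♟ · · · · ♟ ·│6
5│· · ♟ · · · · ♟│5
4│· · · · · · ♙ ♙│4
3│♙ · · · · ♙ · ·│3
2│· ♙ ♙ ♙ ♙ · · ·│2
1│♖ ♘ ♗ ♕ ♔ ♗ ♘ ♖│1
  ─────────────────
  a b c d e f g h


2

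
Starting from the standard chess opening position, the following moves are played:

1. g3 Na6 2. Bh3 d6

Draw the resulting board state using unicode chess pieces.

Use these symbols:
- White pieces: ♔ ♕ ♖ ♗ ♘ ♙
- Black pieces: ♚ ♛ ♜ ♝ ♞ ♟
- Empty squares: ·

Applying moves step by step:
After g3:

♜ ♞ ♝ ♛ ♚ ♝ ♞ ♜
♟ ♟ ♟ ♟ ♟ ♟ ♟ ♟
· · · · · · · ·
· · · · · · · ·
· · · · · · · ·
· · · · · · ♙ ·
♙ ♙ ♙ ♙ ♙ ♙ · ♙
♖ ♘ ♗ ♕ ♔ ♗ ♘ ♖


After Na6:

♜ · ♝ ♛ ♚ ♝ ♞ ♜
♟ ♟ ♟ ♟ ♟ ♟ ♟ ♟
♞ · · · · · · ·
· · · · · · · ·
· · · · · · · ·
· · · · · · ♙ ·
♙ ♙ ♙ ♙ ♙ ♙ · ♙
♖ ♘ ♗ ♕ ♔ ♗ ♘ ♖


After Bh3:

♜ · ♝ ♛ ♚ ♝ ♞ ♜
♟ ♟ ♟ ♟ ♟ ♟ ♟ ♟
♞ · · · · · · ·
· · · · · · · ·
· · · · · · · ·
· · · · · · ♙ ♗
♙ ♙ ♙ ♙ ♙ ♙ · ♙
♖ ♘ ♗ ♕ ♔ · ♘ ♖


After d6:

♜ · ♝ ♛ ♚ ♝ ♞ ♜
♟ ♟ ♟ · ♟ ♟ ♟ ♟
♞ · · ♟ · · · ·
· · · · · · · ·
· · · · · · · ·
· · · · · · ♙ ♗
♙ ♙ ♙ ♙ ♙ ♙ · ♙
♖ ♘ ♗ ♕ ♔ · ♘ ♖



  a b c d e f g h
  ─────────────────
8│♜ · ♝ ♛ ♚ ♝ ♞ ♜│8
7│♟ ♟ ♟ · ♟ ♟ ♟ ♟│7
6│♞ · · ♟ · · · ·│6
5│· · · · · · · ·│5
4│· · · · · · · ·│4
3│· · · · · · ♙ ♗│3
2│♙ ♙ ♙ ♙ ♙ ♙ · ♙│2
1│♖ ♘ ♗ ♕ ♔ · ♘ ♖│1
  ─────────────────
  a b c d e f g h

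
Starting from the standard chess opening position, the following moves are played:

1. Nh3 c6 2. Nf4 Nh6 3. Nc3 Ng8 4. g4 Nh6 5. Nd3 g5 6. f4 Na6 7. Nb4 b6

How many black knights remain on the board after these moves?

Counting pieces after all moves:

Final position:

  a b c d e f g h
  ─────────────────
8│♜ · ♝ ♛ ♚ ♝ · ♜│8
7│♟ · · ♟ ♟ ♟ · ♟│7
6│♞ ♟ ♟ · · · · ♞│6
5│· · · · · · ♟ ·│5
4│· ♘ · · · ♙ ♙ ·│4
3│· · ♘ · · · · ·│3
2│♙ ♙ ♙ ♙ ♙ · · ♙│2
1│♖ · ♗ ♕ ♔ ♗ · ♖│1
  ─────────────────
  a b c d e f g h


2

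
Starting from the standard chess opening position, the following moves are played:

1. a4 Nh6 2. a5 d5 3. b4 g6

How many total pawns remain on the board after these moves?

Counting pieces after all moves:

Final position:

  a b c d e f g h
  ─────────────────
8│♜ ♞ ♝ ♛ ♚ ♝ · ♜│8
7│♟ ♟ ♟ · ♟ ♟ · ♟│7
6│· · · · · · ♟ ♞│6
5│♙ · · ♟ · · · ·│5
4│· ♙ · · · · · ·│4
3│· · · · · · · ·│3
2│· · ♙ ♙ ♙ ♙ ♙ ♙│2
1│♖ ♘ ♗ ♕ ♔ ♗ ♘ ♖│1
  ─────────────────
  a b c d e f g h


16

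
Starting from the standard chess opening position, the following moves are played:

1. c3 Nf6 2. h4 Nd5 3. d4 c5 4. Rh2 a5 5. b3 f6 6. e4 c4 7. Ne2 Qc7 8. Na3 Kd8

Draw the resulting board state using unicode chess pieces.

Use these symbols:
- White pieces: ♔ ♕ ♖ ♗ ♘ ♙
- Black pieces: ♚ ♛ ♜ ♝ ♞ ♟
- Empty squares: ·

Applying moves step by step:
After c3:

♜ ♞ ♝ ♛ ♚ ♝ ♞ ♜
♟ ♟ ♟ ♟ ♟ ♟ ♟ ♟
· · · · · · · ·
· · · · · · · ·
· · · · · · · ·
· · ♙ · · · · ·
♙ ♙ · ♙ ♙ ♙ ♙ ♙
♖ ♘ ♗ ♕ ♔ ♗ ♘ ♖


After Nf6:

♜ ♞ ♝ ♛ ♚ ♝ · ♜
♟ ♟ ♟ ♟ ♟ ♟ ♟ ♟
· · · · · ♞ · ·
· · · · · · · ·
· · · · · · · ·
· · ♙ · · · · ·
♙ ♙ · ♙ ♙ ♙ ♙ ♙
♖ ♘ ♗ ♕ ♔ ♗ ♘ ♖


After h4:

♜ ♞ ♝ ♛ ♚ ♝ · ♜
♟ ♟ ♟ ♟ ♟ ♟ ♟ ♟
· · · · · ♞ · ·
· · · · · · · ·
· · · · · · · ♙
· · ♙ · · · · ·
♙ ♙ · ♙ ♙ ♙ ♙ ·
♖ ♘ ♗ ♕ ♔ ♗ ♘ ♖


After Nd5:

♜ ♞ ♝ ♛ ♚ ♝ · ♜
♟ ♟ ♟ ♟ ♟ ♟ ♟ ♟
· · · · · · · ·
· · · ♞ · · · ·
· · · · · · · ♙
· · ♙ · · · · ·
♙ ♙ · ♙ ♙ ♙ ♙ ·
♖ ♘ ♗ ♕ ♔ ♗ ♘ ♖


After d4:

♜ ♞ ♝ ♛ ♚ ♝ · ♜
♟ ♟ ♟ ♟ ♟ ♟ ♟ ♟
· · · · · · · ·
· · · ♞ · · · ·
· · · ♙ · · · ♙
· · ♙ · · · · ·
♙ ♙ · · ♙ ♙ ♙ ·
♖ ♘ ♗ ♕ ♔ ♗ ♘ ♖


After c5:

♜ ♞ ♝ ♛ ♚ ♝ · ♜
♟ ♟ · ♟ ♟ ♟ ♟ ♟
· · · · · · · ·
· · ♟ ♞ · · · ·
· · · ♙ · · · ♙
· · ♙ · · · · ·
♙ ♙ · · ♙ ♙ ♙ ·
♖ ♘ ♗ ♕ ♔ ♗ ♘ ♖


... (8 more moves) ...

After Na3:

♜ ♞ ♝ · ♚ ♝ · ♜
· ♟ ♛ ♟ ♟ · ♟ ♟
· · · · · ♟ · ·
♟ · · ♞ · · · ·
· · ♟ ♙ ♙ · · ♙
♘ ♙ ♙ · · · · ·
♙ · · · ♘ ♙ ♙ ♖
♖ · ♗ ♕ ♔ ♗ · ·


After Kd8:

♜ ♞ ♝ ♚ · ♝ · ♜
· ♟ ♛ ♟ ♟ · ♟ ♟
· · · · · ♟ · ·
♟ · · ♞ · · · ·
· · ♟ ♙ ♙ · · ♙
♘ ♙ ♙ · · · · ·
♙ · · · ♘ ♙ ♙ ♖
♖ · ♗ ♕ ♔ ♗ · ·



  a b c d e f g h
  ─────────────────
8│♜ ♞ ♝ ♚ · ♝ · ♜│8
7│· ♟ ♛ ♟ ♟ · ♟ ♟│7
6│· · · · · ♟ · ·│6
5│♟ · · ♞ · · · ·│5
4│· · ♟ ♙ ♙ · · ♙│4
3│♘ ♙ ♙ · · · · ·│3
2│♙ · · · ♘ ♙ ♙ ♖│2
1│♖ · ♗ ♕ ♔ ♗ · ·│1
  ─────────────────
  a b c d e f g h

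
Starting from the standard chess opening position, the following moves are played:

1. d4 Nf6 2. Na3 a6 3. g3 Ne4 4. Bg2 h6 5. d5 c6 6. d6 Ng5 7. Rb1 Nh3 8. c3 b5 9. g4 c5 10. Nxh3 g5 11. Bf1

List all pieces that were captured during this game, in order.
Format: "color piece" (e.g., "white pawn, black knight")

Tracking captures:
  Nxh3: captured black knight

black knight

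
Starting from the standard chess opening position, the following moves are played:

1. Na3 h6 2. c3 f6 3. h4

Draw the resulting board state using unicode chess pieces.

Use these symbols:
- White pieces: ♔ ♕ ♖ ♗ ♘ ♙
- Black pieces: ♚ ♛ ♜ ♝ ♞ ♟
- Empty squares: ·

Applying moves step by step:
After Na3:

♜ ♞ ♝ ♛ ♚ ♝ ♞ ♜
♟ ♟ ♟ ♟ ♟ ♟ ♟ ♟
· · · · · · · ·
· · · · · · · ·
· · · · · · · ·
♘ · · · · · · ·
♙ ♙ ♙ ♙ ♙ ♙ ♙ ♙
♖ · ♗ ♕ ♔ ♗ ♘ ♖


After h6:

♜ ♞ ♝ ♛ ♚ ♝ ♞ ♜
♟ ♟ ♟ ♟ ♟ ♟ ♟ ·
· · · · · · · ♟
· · · · · · · ·
· · · · · · · ·
♘ · · · · · · ·
♙ ♙ ♙ ♙ ♙ ♙ ♙ ♙
♖ · ♗ ♕ ♔ ♗ ♘ ♖


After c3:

♜ ♞ ♝ ♛ ♚ ♝ ♞ ♜
♟ ♟ ♟ ♟ ♟ ♟ ♟ ·
· · · · · · · ♟
· · · · · · · ·
· · · · · · · ·
♘ · ♙ · · · · ·
♙ ♙ · ♙ ♙ ♙ ♙ ♙
♖ · ♗ ♕ ♔ ♗ ♘ ♖


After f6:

♜ ♞ ♝ ♛ ♚ ♝ ♞ ♜
♟ ♟ ♟ ♟ ♟ · ♟ ·
· · · · · ♟ · ♟
· · · · · · · ·
· · · · · · · ·
♘ · ♙ · · · · ·
♙ ♙ · ♙ ♙ ♙ ♙ ♙
♖ · ♗ ♕ ♔ ♗ ♘ ♖


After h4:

♜ ♞ ♝ ♛ ♚ ♝ ♞ ♜
♟ ♟ ♟ ♟ ♟ · ♟ ·
· · · · · ♟ · ♟
· · · · · · · ·
· · · · · · · ♙
♘ · ♙ · · · · ·
♙ ♙ · ♙ ♙ ♙ ♙ ·
♖ · ♗ ♕ ♔ ♗ ♘ ♖



  a b c d e f g h
  ─────────────────
8│♜ ♞ ♝ ♛ ♚ ♝ ♞ ♜│8
7│♟ ♟ ♟ ♟ ♟ · ♟ ·│7
6│· · · · · ♟ · ♟│6
5│· · · · · · · ·│5
4│· · · · · · · ♙│4
3│♘ · ♙ · · · · ·│3
2│♙ ♙ · ♙ ♙ ♙ ♙ ·│2
1│♖ · ♗ ♕ ♔ ♗ ♘ ♖│1
  ─────────────────
  a b c d e f g h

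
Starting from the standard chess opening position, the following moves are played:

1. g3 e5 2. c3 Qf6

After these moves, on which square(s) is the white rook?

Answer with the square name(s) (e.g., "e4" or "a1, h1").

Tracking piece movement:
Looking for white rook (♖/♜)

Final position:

  a b c d e f g h
  ─────────────────
8│♜ ♞ ♝ · ♚ ♝ ♞ ♜│8
7│♟ ♟ ♟ ♟ · ♟ ♟ ♟│7
6│· · · · · ♛ · ·│6
5│· · · · ♟ · · ·│5
4│· · · · · · · ·│4
3│· · ♙ · · · ♙ ·│3
2│♙ ♙ · ♙ ♙ ♙ · ♙│2
1│♖ ♘ ♗ ♕ ♔ ♗ ♘ ♖│1
  ─────────────────
  a b c d e f g h


a1, h1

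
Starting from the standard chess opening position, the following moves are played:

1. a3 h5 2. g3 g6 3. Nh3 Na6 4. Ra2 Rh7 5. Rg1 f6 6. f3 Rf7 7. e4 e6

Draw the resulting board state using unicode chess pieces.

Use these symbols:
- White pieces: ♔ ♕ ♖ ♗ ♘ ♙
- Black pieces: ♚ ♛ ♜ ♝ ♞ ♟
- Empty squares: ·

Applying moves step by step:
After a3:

♜ ♞ ♝ ♛ ♚ ♝ ♞ ♜
♟ ♟ ♟ ♟ ♟ ♟ ♟ ♟
· · · · · · · ·
· · · · · · · ·
· · · · · · · ·
♙ · · · · · · ·
· ♙ ♙ ♙ ♙ ♙ ♙ ♙
♖ ♘ ♗ ♕ ♔ ♗ ♘ ♖


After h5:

♜ ♞ ♝ ♛ ♚ ♝ ♞ ♜
♟ ♟ ♟ ♟ ♟ ♟ ♟ ·
· · · · · · · ·
· · · · · · · ♟
· · · · · · · ·
♙ · · · · · · ·
· ♙ ♙ ♙ ♙ ♙ ♙ ♙
♖ ♘ ♗ ♕ ♔ ♗ ♘ ♖


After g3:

♜ ♞ ♝ ♛ ♚ ♝ ♞ ♜
♟ ♟ ♟ ♟ ♟ ♟ ♟ ·
· · · · · · · ·
· · · · · · · ♟
· · · · · · · ·
♙ · · · · · ♙ ·
· ♙ ♙ ♙ ♙ ♙ · ♙
♖ ♘ ♗ ♕ ♔ ♗ ♘ ♖


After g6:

♜ ♞ ♝ ♛ ♚ ♝ ♞ ♜
♟ ♟ ♟ ♟ ♟ ♟ · ·
· · · · · · ♟ ·
· · · · · · · ♟
· · · · · · · ·
♙ · · · · · ♙ ·
· ♙ ♙ ♙ ♙ ♙ · ♙
♖ ♘ ♗ ♕ ♔ ♗ ♘ ♖


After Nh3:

♜ ♞ ♝ ♛ ♚ ♝ ♞ ♜
♟ ♟ ♟ ♟ ♟ ♟ · ·
· · · · · · ♟ ·
· · · · · · · ♟
· · · · · · · ·
♙ · · · · · ♙ ♘
· ♙ ♙ ♙ ♙ ♙ · ♙
♖ ♘ ♗ ♕ ♔ ♗ · ♖


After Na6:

♜ · ♝ ♛ ♚ ♝ ♞ ♜
♟ ♟ ♟ ♟ ♟ ♟ · ·
♞ · · · · · ♟ ·
· · · · · · · ♟
· · · · · · · ·
♙ · · · · · ♙ ♘
· ♙ ♙ ♙ ♙ ♙ · ♙
♖ ♘ ♗ ♕ ♔ ♗ · ♖


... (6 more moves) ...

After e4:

♜ · ♝ ♛ ♚ ♝ ♞ ·
♟ ♟ ♟ ♟ ♟ ♜ · ·
♞ · · · · ♟ ♟ ·
· · · · · · · ♟
· · · · ♙ · · ·
♙ · · · · ♙ ♙ ♘
♖ ♙ ♙ ♙ · · · ♙
· ♘ ♗ ♕ ♔ ♗ ♖ ·


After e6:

♜ · ♝ ♛ ♚ ♝ ♞ ·
♟ ♟ ♟ ♟ · ♜ · ·
♞ · · · ♟ ♟ ♟ ·
· · · · · · · ♟
· · · · ♙ · · ·
♙ · · · · ♙ ♙ ♘
♖ ♙ ♙ ♙ · · · ♙
· ♘ ♗ ♕ ♔ ♗ ♖ ·



  a b c d e f g h
  ─────────────────
8│♜ · ♝ ♛ ♚ ♝ ♞ ·│8
7│♟ ♟ ♟ ♟ · ♜ · ·│7
6│♞ · · · ♟ ♟ ♟ ·│6
5│· · · · · · · ♟│5
4│· · · · ♙ · · ·│4
3│♙ · · · · ♙ ♙ ♘│3
2│♖ ♙ ♙ ♙ · · · ♙│2
1│· ♘ ♗ ♕ ♔ ♗ ♖ ·│1
  ─────────────────
  a b c d e f g h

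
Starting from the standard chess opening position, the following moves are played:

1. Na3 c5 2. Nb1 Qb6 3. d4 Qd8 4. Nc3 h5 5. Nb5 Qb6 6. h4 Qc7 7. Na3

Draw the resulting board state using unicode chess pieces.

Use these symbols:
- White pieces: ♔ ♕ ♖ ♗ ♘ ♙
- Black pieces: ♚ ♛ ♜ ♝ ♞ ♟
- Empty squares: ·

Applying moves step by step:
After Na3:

♜ ♞ ♝ ♛ ♚ ♝ ♞ ♜
♟ ♟ ♟ ♟ ♟ ♟ ♟ ♟
· · · · · · · ·
· · · · · · · ·
· · · · · · · ·
♘ · · · · · · ·
♙ ♙ ♙ ♙ ♙ ♙ ♙ ♙
♖ · ♗ ♕ ♔ ♗ ♘ ♖


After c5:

♜ ♞ ♝ ♛ ♚ ♝ ♞ ♜
♟ ♟ · ♟ ♟ ♟ ♟ ♟
· · · · · · · ·
· · ♟ · · · · ·
· · · · · · · ·
♘ · · · · · · ·
♙ ♙ ♙ ♙ ♙ ♙ ♙ ♙
♖ · ♗ ♕ ♔ ♗ ♘ ♖


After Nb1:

♜ ♞ ♝ ♛ ♚ ♝ ♞ ♜
♟ ♟ · ♟ ♟ ♟ ♟ ♟
· · · · · · · ·
· · ♟ · · · · ·
· · · · · · · ·
· · · · · · · ·
♙ ♙ ♙ ♙ ♙ ♙ ♙ ♙
♖ ♘ ♗ ♕ ♔ ♗ ♘ ♖


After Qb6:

♜ ♞ ♝ · ♚ ♝ ♞ ♜
♟ ♟ · ♟ ♟ ♟ ♟ ♟
· ♛ · · · · · ·
· · ♟ · · · · ·
· · · · · · · ·
· · · · · · · ·
♙ ♙ ♙ ♙ ♙ ♙ ♙ ♙
♖ ♘ ♗ ♕ ♔ ♗ ♘ ♖


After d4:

♜ ♞ ♝ · ♚ ♝ ♞ ♜
♟ ♟ · ♟ ♟ ♟ ♟ ♟
· ♛ · · · · · ·
· · ♟ · · · · ·
· · · ♙ · · · ·
· · · · · · · ·
♙ ♙ ♙ · ♙ ♙ ♙ ♙
♖ ♘ ♗ ♕ ♔ ♗ ♘ ♖


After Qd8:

♜ ♞ ♝ ♛ ♚ ♝ ♞ ♜
♟ ♟ · ♟ ♟ ♟ ♟ ♟
· · · · · · · ·
· · ♟ · · · · ·
· · · ♙ · · · ·
· · · · · · · ·
♙ ♙ ♙ · ♙ ♙ ♙ ♙
♖ ♘ ♗ ♕ ♔ ♗ ♘ ♖


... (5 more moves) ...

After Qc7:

♜ ♞ ♝ · ♚ ♝ ♞ ♜
♟ ♟ ♛ ♟ ♟ ♟ ♟ ·
· · · · · · · ·
· ♘ ♟ · · · · ♟
· · · ♙ · · · ♙
· · · · · · · ·
♙ ♙ ♙ · ♙ ♙ ♙ ·
♖ · ♗ ♕ ♔ ♗ ♘ ♖


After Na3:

♜ ♞ ♝ · ♚ ♝ ♞ ♜
♟ ♟ ♛ ♟ ♟ ♟ ♟ ·
· · · · · · · ·
· · ♟ · · · · ♟
· · · ♙ · · · ♙
♘ · · · · · · ·
♙ ♙ ♙ · ♙ ♙ ♙ ·
♖ · ♗ ♕ ♔ ♗ ♘ ♖



  a b c d e f g h
  ─────────────────
8│♜ ♞ ♝ · ♚ ♝ ♞ ♜│8
7│♟ ♟ ♛ ♟ ♟ ♟ ♟ ·│7
6│· · · · · · · ·│6
5│· · ♟ · · · · ♟│5
4│· · · ♙ · · · ♙│4
3│♘ · · · · · · ·│3
2│♙ ♙ ♙ · ♙ ♙ ♙ ·│2
1│♖ · ♗ ♕ ♔ ♗ ♘ ♖│1
  ─────────────────
  a b c d e f g h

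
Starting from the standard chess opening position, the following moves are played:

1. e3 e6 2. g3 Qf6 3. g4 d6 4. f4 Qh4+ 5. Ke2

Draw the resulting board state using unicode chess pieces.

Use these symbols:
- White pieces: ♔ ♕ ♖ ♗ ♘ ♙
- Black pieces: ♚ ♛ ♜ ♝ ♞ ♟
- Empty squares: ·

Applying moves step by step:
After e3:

♜ ♞ ♝ ♛ ♚ ♝ ♞ ♜
♟ ♟ ♟ ♟ ♟ ♟ ♟ ♟
· · · · · · · ·
· · · · · · · ·
· · · · · · · ·
· · · · ♙ · · ·
♙ ♙ ♙ ♙ · ♙ ♙ ♙
♖ ♘ ♗ ♕ ♔ ♗ ♘ ♖


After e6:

♜ ♞ ♝ ♛ ♚ ♝ ♞ ♜
♟ ♟ ♟ ♟ · ♟ ♟ ♟
· · · · ♟ · · ·
· · · · · · · ·
· · · · · · · ·
· · · · ♙ · · ·
♙ ♙ ♙ ♙ · ♙ ♙ ♙
♖ ♘ ♗ ♕ ♔ ♗ ♘ ♖


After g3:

♜ ♞ ♝ ♛ ♚ ♝ ♞ ♜
♟ ♟ ♟ ♟ · ♟ ♟ ♟
· · · · ♟ · · ·
· · · · · · · ·
· · · · · · · ·
· · · · ♙ · ♙ ·
♙ ♙ ♙ ♙ · ♙ · ♙
♖ ♘ ♗ ♕ ♔ ♗ ♘ ♖


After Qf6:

♜ ♞ ♝ · ♚ ♝ ♞ ♜
♟ ♟ ♟ ♟ · ♟ ♟ ♟
· · · · ♟ ♛ · ·
· · · · · · · ·
· · · · · · · ·
· · · · ♙ · ♙ ·
♙ ♙ ♙ ♙ · ♙ · ♙
♖ ♘ ♗ ♕ ♔ ♗ ♘ ♖


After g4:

♜ ♞ ♝ · ♚ ♝ ♞ ♜
♟ ♟ ♟ ♟ · ♟ ♟ ♟
· · · · ♟ ♛ · ·
· · · · · · · ·
· · · · · · ♙ ·
· · · · ♙ · · ·
♙ ♙ ♙ ♙ · ♙ · ♙
♖ ♘ ♗ ♕ ♔ ♗ ♘ ♖


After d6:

♜ ♞ ♝ · ♚ ♝ ♞ ♜
♟ ♟ ♟ · · ♟ ♟ ♟
· · · ♟ ♟ ♛ · ·
· · · · · · · ·
· · · · · · ♙ ·
· · · · ♙ · · ·
♙ ♙ ♙ ♙ · ♙ · ♙
♖ ♘ ♗ ♕ ♔ ♗ ♘ ♖


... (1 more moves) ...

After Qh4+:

♜ ♞ ♝ · ♚ ♝ ♞ ♜
♟ ♟ ♟ · · ♟ ♟ ♟
· · · ♟ ♟ · · ·
· · · · · · · ·
· · · · · ♙ ♙ ♛
· · · · ♙ · · ·
♙ ♙ ♙ ♙ · · · ♙
♖ ♘ ♗ ♕ ♔ ♗ ♘ ♖


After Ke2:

♜ ♞ ♝ · ♚ ♝ ♞ ♜
♟ ♟ ♟ · · ♟ ♟ ♟
· · · ♟ ♟ · · ·
· · · · · · · ·
· · · · · ♙ ♙ ♛
· · · · ♙ · · ·
♙ ♙ ♙ ♙ ♔ · · ♙
♖ ♘ ♗ ♕ · ♗ ♘ ♖



  a b c d e f g h
  ─────────────────
8│♜ ♞ ♝ · ♚ ♝ ♞ ♜│8
7│♟ ♟ ♟ · · ♟ ♟ ♟│7
6│· · · ♟ ♟ · · ·│6
5│· · · · · · · ·│5
4│· · · · · ♙ ♙ ♛│4
3│· · · · ♙ · · ·│3
2│♙ ♙ ♙ ♙ ♔ · · ♙│2
1│♖ ♘ ♗ ♕ · ♗ ♘ ♖│1
  ─────────────────
  a b c d e f g h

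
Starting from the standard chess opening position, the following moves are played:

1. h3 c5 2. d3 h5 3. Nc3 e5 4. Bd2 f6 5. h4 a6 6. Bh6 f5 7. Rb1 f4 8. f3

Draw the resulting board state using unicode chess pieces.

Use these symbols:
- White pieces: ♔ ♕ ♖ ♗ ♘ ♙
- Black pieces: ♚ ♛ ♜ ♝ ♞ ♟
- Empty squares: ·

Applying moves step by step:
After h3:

♜ ♞ ♝ ♛ ♚ ♝ ♞ ♜
♟ ♟ ♟ ♟ ♟ ♟ ♟ ♟
· · · · · · · ·
· · · · · · · ·
· · · · · · · ·
· · · · · · · ♙
♙ ♙ ♙ ♙ ♙ ♙ ♙ ·
♖ ♘ ♗ ♕ ♔ ♗ ♘ ♖


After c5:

♜ ♞ ♝ ♛ ♚ ♝ ♞ ♜
♟ ♟ · ♟ ♟ ♟ ♟ ♟
· · · · · · · ·
· · ♟ · · · · ·
· · · · · · · ·
· · · · · · · ♙
♙ ♙ ♙ ♙ ♙ ♙ ♙ ·
♖ ♘ ♗ ♕ ♔ ♗ ♘ ♖


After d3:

♜ ♞ ♝ ♛ ♚ ♝ ♞ ♜
♟ ♟ · ♟ ♟ ♟ ♟ ♟
· · · · · · · ·
· · ♟ · · · · ·
· · · · · · · ·
· · · ♙ · · · ♙
♙ ♙ ♙ · ♙ ♙ ♙ ·
♖ ♘ ♗ ♕ ♔ ♗ ♘ ♖


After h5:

♜ ♞ ♝ ♛ ♚ ♝ ♞ ♜
♟ ♟ · ♟ ♟ ♟ ♟ ·
· · · · · · · ·
· · ♟ · · · · ♟
· · · · · · · ·
· · · ♙ · · · ♙
♙ ♙ ♙ · ♙ ♙ ♙ ·
♖ ♘ ♗ ♕ ♔ ♗ ♘ ♖


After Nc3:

♜ ♞ ♝ ♛ ♚ ♝ ♞ ♜
♟ ♟ · ♟ ♟ ♟ ♟ ·
· · · · · · · ·
· · ♟ · · · · ♟
· · · · · · · ·
· · ♘ ♙ · · · ♙
♙ ♙ ♙ · ♙ ♙ ♙ ·
♖ · ♗ ♕ ♔ ♗ ♘ ♖


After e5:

♜ ♞ ♝ ♛ ♚ ♝ ♞ ♜
♟ ♟ · ♟ · ♟ ♟ ·
· · · · · · · ·
· · ♟ · ♟ · · ♟
· · · · · · · ·
· · ♘ ♙ · · · ♙
♙ ♙ ♙ · ♙ ♙ ♙ ·
♖ · ♗ ♕ ♔ ♗ ♘ ♖


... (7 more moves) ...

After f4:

♜ ♞ ♝ ♛ ♚ ♝ ♞ ♜
· ♟ · ♟ · · ♟ ·
♟ · · · · · · ♗
· · ♟ · ♟ · · ♟
· · · · · ♟ · ♙
· · ♘ ♙ · · · ·
♙ ♙ ♙ · ♙ ♙ ♙ ·
· ♖ · ♕ ♔ ♗ ♘ ♖


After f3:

♜ ♞ ♝ ♛ ♚ ♝ ♞ ♜
· ♟ · ♟ · · ♟ ·
♟ · · · · · · ♗
· · ♟ · ♟ · · ♟
· · · · · ♟ · ♙
· · ♘ ♙ · ♙ · ·
♙ ♙ ♙ · ♙ · ♙ ·
· ♖ · ♕ ♔ ♗ ♘ ♖



  a b c d e f g h
  ─────────────────
8│♜ ♞ ♝ ♛ ♚ ♝ ♞ ♜│8
7│· ♟ · ♟ · · ♟ ·│7
6│♟ · · · · · · ♗│6
5│· · ♟ · ♟ · · ♟│5
4│· · · · · ♟ · ♙│4
3│· · ♘ ♙ · ♙ · ·│3
2│♙ ♙ ♙ · ♙ · ♙ ·│2
1│· ♖ · ♕ ♔ ♗ ♘ ♖│1
  ─────────────────
  a b c d e f g h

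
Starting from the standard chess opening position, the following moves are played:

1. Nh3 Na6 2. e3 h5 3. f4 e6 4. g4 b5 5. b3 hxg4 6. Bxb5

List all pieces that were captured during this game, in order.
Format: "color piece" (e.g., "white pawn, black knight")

Tracking captures:
  hxg4: captured white pawn
  Bxb5: captured black pawn

white pawn, black pawn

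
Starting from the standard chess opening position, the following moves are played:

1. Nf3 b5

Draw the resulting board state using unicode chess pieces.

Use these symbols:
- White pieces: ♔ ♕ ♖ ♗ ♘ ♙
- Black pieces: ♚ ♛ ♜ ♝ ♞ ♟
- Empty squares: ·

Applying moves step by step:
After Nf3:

♜ ♞ ♝ ♛ ♚ ♝ ♞ ♜
♟ ♟ ♟ ♟ ♟ ♟ ♟ ♟
· · · · · · · ·
· · · · · · · ·
· · · · · · · ·
· · · · · ♘ · ·
♙ ♙ ♙ ♙ ♙ ♙ ♙ ♙
♖ ♘ ♗ ♕ ♔ ♗ · ♖


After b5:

♜ ♞ ♝ ♛ ♚ ♝ ♞ ♜
♟ · ♟ ♟ ♟ ♟ ♟ ♟
· · · · · · · ·
· ♟ · · · · · ·
· · · · · · · ·
· · · · · ♘ · ·
♙ ♙ ♙ ♙ ♙ ♙ ♙ ♙
♖ ♘ ♗ ♕ ♔ ♗ · ♖



  a b c d e f g h
  ─────────────────
8│♜ ♞ ♝ ♛ ♚ ♝ ♞ ♜│8
7│♟ · ♟ ♟ ♟ ♟ ♟ ♟│7
6│· · · · · · · ·│6
5│· ♟ · · · · · ·│5
4│· · · · · · · ·│4
3│· · · · · ♘ · ·│3
2│♙ ♙ ♙ ♙ ♙ ♙ ♙ ♙│2
1│♖ ♘ ♗ ♕ ♔ ♗ · ♖│1
  ─────────────────
  a b c d e f g h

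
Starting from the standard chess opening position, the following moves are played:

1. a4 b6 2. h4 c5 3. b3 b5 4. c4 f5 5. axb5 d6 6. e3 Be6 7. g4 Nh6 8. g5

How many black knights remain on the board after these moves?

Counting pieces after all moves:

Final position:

  a b c d e f g h
  ─────────────────
8│♜ ♞ · ♛ ♚ ♝ · ♜│8
7│♟ · · · ♟ · ♟ ♟│7
6│· · · ♟ ♝ · · ♞│6
5│· ♙ ♟ · · ♟ ♙ ·│5
4│· · ♙ · · · · ♙│4
3│· ♙ · · ♙ · · ·│3
2│· · · ♙ · ♙ · ·│2
1│♖ ♘ ♗ ♕ ♔ ♗ ♘ ♖│1
  ─────────────────
  a b c d e f g h


2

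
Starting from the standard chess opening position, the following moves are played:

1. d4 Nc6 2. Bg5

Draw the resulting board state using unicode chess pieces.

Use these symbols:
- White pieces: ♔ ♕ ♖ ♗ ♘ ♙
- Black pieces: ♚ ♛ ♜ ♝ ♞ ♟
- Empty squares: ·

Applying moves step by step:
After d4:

♜ ♞ ♝ ♛ ♚ ♝ ♞ ♜
♟ ♟ ♟ ♟ ♟ ♟ ♟ ♟
· · · · · · · ·
· · · · · · · ·
· · · ♙ · · · ·
· · · · · · · ·
♙ ♙ ♙ · ♙ ♙ ♙ ♙
♖ ♘ ♗ ♕ ♔ ♗ ♘ ♖


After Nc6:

♜ · ♝ ♛ ♚ ♝ ♞ ♜
♟ ♟ ♟ ♟ ♟ ♟ ♟ ♟
· · ♞ · · · · ·
· · · · · · · ·
· · · ♙ · · · ·
· · · · · · · ·
♙ ♙ ♙ · ♙ ♙ ♙ ♙
♖ ♘ ♗ ♕ ♔ ♗ ♘ ♖


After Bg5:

♜ · ♝ ♛ ♚ ♝ ♞ ♜
♟ ♟ ♟ ♟ ♟ ♟ ♟ ♟
· · ♞ · · · · ·
· · · · · · ♗ ·
· · · ♙ · · · ·
· · · · · · · ·
♙ ♙ ♙ · ♙ ♙ ♙ ♙
♖ ♘ · ♕ ♔ ♗ ♘ ♖



  a b c d e f g h
  ─────────────────
8│♜ · ♝ ♛ ♚ ♝ ♞ ♜│8
7│♟ ♟ ♟ ♟ ♟ ♟ ♟ ♟│7
6│· · ♞ · · · · ·│6
5│· · · · · · ♗ ·│5
4│· · · ♙ · · · ·│4
3│· · · · · · · ·│3
2│♙ ♙ ♙ · ♙ ♙ ♙ ♙│2
1│♖ ♘ · ♕ ♔ ♗ ♘ ♖│1
  ─────────────────
  a b c d e f g h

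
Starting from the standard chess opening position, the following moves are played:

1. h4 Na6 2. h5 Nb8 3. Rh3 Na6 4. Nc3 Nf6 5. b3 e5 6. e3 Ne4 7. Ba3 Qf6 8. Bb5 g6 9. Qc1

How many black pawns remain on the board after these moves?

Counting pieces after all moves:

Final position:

  a b c d e f g h
  ─────────────────
8│♜ · ♝ · ♚ ♝ · ♜│8
7│♟ ♟ ♟ ♟ · ♟ · ♟│7
6│♞ · · · · ♛ ♟ ·│6
5│· ♗ · · ♟ · · ♙│5
4│· · · · ♞ · · ·│4
3│♗ ♙ ♘ · ♙ · · ♖│3
2│♙ · ♙ ♙ · ♙ ♙ ·│2
1│♖ · ♕ · ♔ · ♘ ·│1
  ─────────────────
  a b c d e f g h


8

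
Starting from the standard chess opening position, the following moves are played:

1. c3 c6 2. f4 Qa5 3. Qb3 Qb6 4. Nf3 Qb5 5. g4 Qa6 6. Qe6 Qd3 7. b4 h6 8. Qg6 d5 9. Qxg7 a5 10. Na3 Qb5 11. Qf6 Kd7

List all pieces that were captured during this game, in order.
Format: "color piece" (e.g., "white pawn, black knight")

Tracking captures:
  Qxg7: captured black pawn

black pawn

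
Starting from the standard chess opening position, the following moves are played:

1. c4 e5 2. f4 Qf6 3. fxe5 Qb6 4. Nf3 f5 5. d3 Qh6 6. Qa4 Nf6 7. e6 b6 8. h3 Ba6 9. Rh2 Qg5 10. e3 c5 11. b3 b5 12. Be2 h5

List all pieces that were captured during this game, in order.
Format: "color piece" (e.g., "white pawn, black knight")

Tracking captures:
  fxe5: captured black pawn

black pawn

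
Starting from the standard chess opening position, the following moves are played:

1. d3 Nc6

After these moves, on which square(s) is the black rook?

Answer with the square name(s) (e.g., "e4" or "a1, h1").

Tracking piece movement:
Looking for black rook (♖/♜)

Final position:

  a b c d e f g h
  ─────────────────
8│♜ · ♝ ♛ ♚ ♝ ♞ ♜│8
7│♟ ♟ ♟ ♟ ♟ ♟ ♟ ♟│7
6│· · ♞ · · · · ·│6
5│· · · · · · · ·│5
4│· · · · · · · ·│4
3│· · · ♙ · · · ·│3
2│♙ ♙ ♙ · ♙ ♙ ♙ ♙│2
1│♖ ♘ ♗ ♕ ♔ ♗ ♘ ♖│1
  ─────────────────
  a b c d e f g h


a8, h8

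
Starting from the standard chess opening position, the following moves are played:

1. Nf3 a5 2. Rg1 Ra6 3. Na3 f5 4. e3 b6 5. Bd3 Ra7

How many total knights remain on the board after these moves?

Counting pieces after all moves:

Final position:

  a b c d e f g h
  ─────────────────
8│· ♞ ♝ ♛ ♚ ♝ ♞ ♜│8
7│♜ · ♟ ♟ ♟ · ♟ ♟│7
6│· ♟ · · · · · ·│6
5│♟ · · · · ♟ · ·│5
4│· · · · · · · ·│4
3│♘ · · ♗ ♙ ♘ · ·│3
2│♙ ♙ ♙ ♙ · ♙ ♙ ♙│2
1│♖ · ♗ ♕ ♔ · ♖ ·│1
  ─────────────────
  a b c d e f g h


4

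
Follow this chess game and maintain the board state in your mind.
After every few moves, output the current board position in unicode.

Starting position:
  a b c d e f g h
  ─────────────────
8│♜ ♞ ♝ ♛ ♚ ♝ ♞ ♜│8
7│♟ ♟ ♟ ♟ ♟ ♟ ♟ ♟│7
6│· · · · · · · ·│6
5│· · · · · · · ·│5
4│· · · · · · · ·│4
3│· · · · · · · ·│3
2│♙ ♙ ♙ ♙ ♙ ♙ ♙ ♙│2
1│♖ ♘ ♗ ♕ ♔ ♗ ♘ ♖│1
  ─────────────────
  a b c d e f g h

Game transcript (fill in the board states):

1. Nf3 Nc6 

  a b c d e f g h
  ─────────────────
8│♜ · ♝ ♛ ♚ ♝ ♞ ♜│8
7│♟ ♟ ♟ ♟ ♟ ♟ ♟ ♟│7
6│· · ♞ · · · · ·│6
5│· · · · · · · ·│5
4│· · · · · · · ·│4
3│· · · · · ♘ · ·│3
2│♙ ♙ ♙ ♙ ♙ ♙ ♙ ♙│2
1│♖ ♘ ♗ ♕ ♔ ♗ · ♖│1
  ─────────────────
  a b c d e f g h

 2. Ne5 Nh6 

  a b c d e f g h
  ─────────────────
8│♜ · ♝ ♛ ♚ ♝ · ♜│8
7│♟ ♟ ♟ ♟ ♟ ♟ ♟ ♟│7
6│· · ♞ · · · · ♞│6
5│· · · · ♘ · · ·│5
4│· · · · · · · ·│4
3│· · · · · · · ·│3
2│♙ ♙ ♙ ♙ ♙ ♙ ♙ ♙│2
1│♖ ♘ ♗ ♕ ♔ ♗ · ♖│1
  ─────────────────
  a b c d e f g h

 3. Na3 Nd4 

  a b c d e f g h
  ─────────────────
8│♜ · ♝ ♛ ♚ ♝ · ♜│8
7│♟ ♟ ♟ ♟ ♟ ♟ ♟ ♟│7
6│· · · · · · · ♞│6
5│· · · · ♘ · · ·│5
4│· · · ♞ · · · ·│4
3│♘ · · · · · · ·│3
2│♙ ♙ ♙ ♙ ♙ ♙ ♙ ♙│2
1│♖ · ♗ ♕ ♔ ♗ · ♖│1
  ─────────────────
  a b c d e f g h

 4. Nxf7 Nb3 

  a b c d e f g h
  ─────────────────
8│♜ · ♝ ♛ ♚ ♝ · ♜│8
7│♟ ♟ ♟ ♟ ♟ ♘ ♟ ♟│7
6│· · · · · · · ♞│6
5│· · · · · · · ·│5
4│· · · · · · · ·│4
3│♘ ♞ · · · · · ·│3
2│♙ ♙ ♙ ♙ ♙ ♙ ♙ ♙│2
1│♖ · ♗ ♕ ♔ ♗ · ♖│1
  ─────────────────
  a b c d e f g h

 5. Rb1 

  a b c d e f g h
  ─────────────────
8│♜ · ♝ ♛ ♚ ♝ · ♜│8
7│♟ ♟ ♟ ♟ ♟ ♘ ♟ ♟│7
6│· · · · · · · ♞│6
5│· · · · · · · ·│5
4│· · · · · · · ·│4
3│♘ ♞ · · · · · ·│3
2│♙ ♙ ♙ ♙ ♙ ♙ ♙ ♙│2
1│· ♖ ♗ ♕ ♔ ♗ · ♖│1
  ─────────────────
  a b c d e f g h


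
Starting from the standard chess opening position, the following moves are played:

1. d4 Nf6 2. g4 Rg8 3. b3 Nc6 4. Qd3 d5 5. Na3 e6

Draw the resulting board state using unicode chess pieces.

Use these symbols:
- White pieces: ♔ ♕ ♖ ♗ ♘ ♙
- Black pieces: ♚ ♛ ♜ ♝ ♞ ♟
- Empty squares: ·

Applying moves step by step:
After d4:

♜ ♞ ♝ ♛ ♚ ♝ ♞ ♜
♟ ♟ ♟ ♟ ♟ ♟ ♟ ♟
· · · · · · · ·
· · · · · · · ·
· · · ♙ · · · ·
· · · · · · · ·
♙ ♙ ♙ · ♙ ♙ ♙ ♙
♖ ♘ ♗ ♕ ♔ ♗ ♘ ♖


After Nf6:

♜ ♞ ♝ ♛ ♚ ♝ · ♜
♟ ♟ ♟ ♟ ♟ ♟ ♟ ♟
· · · · · ♞ · ·
· · · · · · · ·
· · · ♙ · · · ·
· · · · · · · ·
♙ ♙ ♙ · ♙ ♙ ♙ ♙
♖ ♘ ♗ ♕ ♔ ♗ ♘ ♖


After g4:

♜ ♞ ♝ ♛ ♚ ♝ · ♜
♟ ♟ ♟ ♟ ♟ ♟ ♟ ♟
· · · · · ♞ · ·
· · · · · · · ·
· · · ♙ · · ♙ ·
· · · · · · · ·
♙ ♙ ♙ · ♙ ♙ · ♙
♖ ♘ ♗ ♕ ♔ ♗ ♘ ♖


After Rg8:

♜ ♞ ♝ ♛ ♚ ♝ ♜ ·
♟ ♟ ♟ ♟ ♟ ♟ ♟ ♟
· · · · · ♞ · ·
· · · · · · · ·
· · · ♙ · · ♙ ·
· · · · · · · ·
♙ ♙ ♙ · ♙ ♙ · ♙
♖ ♘ ♗ ♕ ♔ ♗ ♘ ♖


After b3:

♜ ♞ ♝ ♛ ♚ ♝ ♜ ·
♟ ♟ ♟ ♟ ♟ ♟ ♟ ♟
· · · · · ♞ · ·
· · · · · · · ·
· · · ♙ · · ♙ ·
· ♙ · · · · · ·
♙ · ♙ · ♙ ♙ · ♙
♖ ♘ ♗ ♕ ♔ ♗ ♘ ♖


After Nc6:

♜ · ♝ ♛ ♚ ♝ ♜ ·
♟ ♟ ♟ ♟ ♟ ♟ ♟ ♟
· · ♞ · · ♞ · ·
· · · · · · · ·
· · · ♙ · · ♙ ·
· ♙ · · · · · ·
♙ · ♙ · ♙ ♙ · ♙
♖ ♘ ♗ ♕ ♔ ♗ ♘ ♖


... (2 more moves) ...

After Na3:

♜ · ♝ ♛ ♚ ♝ ♜ ·
♟ ♟ ♟ · ♟ ♟ ♟ ♟
· · ♞ · · ♞ · ·
· · · ♟ · · · ·
· · · ♙ · · ♙ ·
♘ ♙ · ♕ · · · ·
♙ · ♙ · ♙ ♙ · ♙
♖ · ♗ · ♔ ♗ ♘ ♖


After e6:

♜ · ♝ ♛ ♚ ♝ ♜ ·
♟ ♟ ♟ · · ♟ ♟ ♟
· · ♞ · ♟ ♞ · ·
· · · ♟ · · · ·
· · · ♙ · · ♙ ·
♘ ♙ · ♕ · · · ·
♙ · ♙ · ♙ ♙ · ♙
♖ · ♗ · ♔ ♗ ♘ ♖



  a b c d e f g h
  ─────────────────
8│♜ · ♝ ♛ ♚ ♝ ♜ ·│8
7│♟ ♟ ♟ · · ♟ ♟ ♟│7
6│· · ♞ · ♟ ♞ · ·│6
5│· · · ♟ · · · ·│5
4│· · · ♙ · · ♙ ·│4
3│♘ ♙ · ♕ · · · ·│3
2│♙ · ♙ · ♙ ♙ · ♙│2
1│♖ · ♗ · ♔ ♗ ♘ ♖│1
  ─────────────────
  a b c d e f g h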